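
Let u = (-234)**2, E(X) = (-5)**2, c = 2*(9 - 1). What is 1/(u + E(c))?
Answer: 1/54781 ≈ 1.8255e-5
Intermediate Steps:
c = 16 (c = 2*8 = 16)
E(X) = 25
u = 54756
1/(u + E(c)) = 1/(54756 + 25) = 1/54781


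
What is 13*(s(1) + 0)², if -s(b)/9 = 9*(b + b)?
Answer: 341172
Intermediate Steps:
s(b) = -162*b (s(b) = -81*(b + b) = -81*2*b = -162*b)
13*(s(1) + 0)² = 13*(-162*1 + 0)² = 13*(-162 + 0)² = 13*(-162)² = 13*26244 = 341172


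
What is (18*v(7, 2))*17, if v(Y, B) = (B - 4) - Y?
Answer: -2754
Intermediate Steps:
v(Y, B) = -4 + B - Y (v(Y, B) = (-4 + B) - Y = -4 + B - Y)
(18*v(7, 2))*17 = (18*(-4 + 2 - 1*7))*17 = (18*(-4 + 2 - 7))*17 = (18*(-9))*17 = -162*17 = -2754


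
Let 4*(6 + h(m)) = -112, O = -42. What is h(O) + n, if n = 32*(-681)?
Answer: -21826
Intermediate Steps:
n = -21792
h(m) = -34 (h(m) = -6 + (1/4)*(-112) = -6 - 28 = -34)
h(O) + n = -34 - 21792 = -21826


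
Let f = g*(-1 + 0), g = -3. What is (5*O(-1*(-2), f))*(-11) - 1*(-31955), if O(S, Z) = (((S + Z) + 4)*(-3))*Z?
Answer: 36410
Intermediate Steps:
f = 3 (f = -3*(-1 + 0) = -3*(-1) = 3)
O(S, Z) = Z*(-12 - 3*S - 3*Z) (O(S, Z) = ((4 + S + Z)*(-3))*Z = (-12 - 3*S - 3*Z)*Z = Z*(-12 - 3*S - 3*Z))
(5*O(-1*(-2), f))*(-11) - 1*(-31955) = (5*(-3*3*(4 - 1*(-2) + 3)))*(-11) - 1*(-31955) = (5*(-3*3*(4 + 2 + 3)))*(-11) + 31955 = (5*(-3*3*9))*(-11) + 31955 = (5*(-81))*(-11) + 31955 = -405*(-11) + 31955 = 4455 + 31955 = 36410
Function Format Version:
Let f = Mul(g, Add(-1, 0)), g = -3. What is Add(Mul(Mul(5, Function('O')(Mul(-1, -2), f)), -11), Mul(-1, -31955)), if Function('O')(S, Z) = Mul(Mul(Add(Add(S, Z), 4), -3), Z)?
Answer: 36410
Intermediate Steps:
f = 3 (f = Mul(-3, Add(-1, 0)) = Mul(-3, -1) = 3)
Function('O')(S, Z) = Mul(Z, Add(-12, Mul(-3, S), Mul(-3, Z))) (Function('O')(S, Z) = Mul(Mul(Add(4, S, Z), -3), Z) = Mul(Add(-12, Mul(-3, S), Mul(-3, Z)), Z) = Mul(Z, Add(-12, Mul(-3, S), Mul(-3, Z))))
Add(Mul(Mul(5, Function('O')(Mul(-1, -2), f)), -11), Mul(-1, -31955)) = Add(Mul(Mul(5, Mul(-3, 3, Add(4, Mul(-1, -2), 3))), -11), Mul(-1, -31955)) = Add(Mul(Mul(5, Mul(-3, 3, Add(4, 2, 3))), -11), 31955) = Add(Mul(Mul(5, Mul(-3, 3, 9)), -11), 31955) = Add(Mul(Mul(5, -81), -11), 31955) = Add(Mul(-405, -11), 31955) = Add(4455, 31955) = 36410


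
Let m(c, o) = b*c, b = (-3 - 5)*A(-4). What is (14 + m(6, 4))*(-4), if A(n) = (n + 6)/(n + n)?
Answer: -104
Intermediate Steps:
A(n) = (6 + n)/(2*n) (A(n) = (6 + n)/((2*n)) = (6 + n)*(1/(2*n)) = (6 + n)/(2*n))
b = 2 (b = (-3 - 5)*((½)*(6 - 4)/(-4)) = -4*(-1)*2/4 = -8*(-¼) = 2)
m(c, o) = 2*c
(14 + m(6, 4))*(-4) = (14 + 2*6)*(-4) = (14 + 12)*(-4) = 26*(-4) = -104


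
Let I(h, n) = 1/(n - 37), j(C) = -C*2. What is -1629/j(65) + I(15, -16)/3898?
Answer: 84135374/6714305 ≈ 12.531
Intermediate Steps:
j(C) = -2*C
I(h, n) = 1/(-37 + n)
-1629/j(65) + I(15, -16)/3898 = -1629/((-2*65)) + 1/(-37 - 16*3898) = -1629/(-130) + (1/3898)/(-53) = -1629*(-1/130) - 1/53*1/3898 = 1629/130 - 1/206594 = 84135374/6714305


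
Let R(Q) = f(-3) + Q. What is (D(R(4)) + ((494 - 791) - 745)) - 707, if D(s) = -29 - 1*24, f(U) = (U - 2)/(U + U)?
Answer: -1802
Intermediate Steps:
f(U) = (-2 + U)/(2*U) (f(U) = (-2 + U)/((2*U)) = (-2 + U)*(1/(2*U)) = (-2 + U)/(2*U))
R(Q) = ⅚ + Q (R(Q) = (½)*(-2 - 3)/(-3) + Q = (½)*(-⅓)*(-5) + Q = ⅚ + Q)
D(s) = -53 (D(s) = -29 - 24 = -53)
(D(R(4)) + ((494 - 791) - 745)) - 707 = (-53 + ((494 - 791) - 745)) - 707 = (-53 + (-297 - 745)) - 707 = (-53 - 1042) - 707 = -1095 - 707 = -1802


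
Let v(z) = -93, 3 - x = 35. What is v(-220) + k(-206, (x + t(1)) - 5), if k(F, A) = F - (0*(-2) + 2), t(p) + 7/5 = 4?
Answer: -301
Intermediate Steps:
x = -32 (x = 3 - 1*35 = 3 - 35 = -32)
t(p) = 13/5 (t(p) = -7/5 + 4 = 13/5)
k(F, A) = -2 + F (k(F, A) = F - (0 + 2) = F - 1*2 = F - 2 = -2 + F)
v(-220) + k(-206, (x + t(1)) - 5) = -93 + (-2 - 206) = -93 - 208 = -301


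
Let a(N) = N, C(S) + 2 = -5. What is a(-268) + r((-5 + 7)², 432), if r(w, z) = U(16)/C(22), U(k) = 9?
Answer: -1885/7 ≈ -269.29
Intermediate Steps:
C(S) = -7 (C(S) = -2 - 5 = -7)
r(w, z) = -9/7 (r(w, z) = 9/(-7) = 9*(-⅐) = -9/7)
a(-268) + r((-5 + 7)², 432) = -268 - 9/7 = -1885/7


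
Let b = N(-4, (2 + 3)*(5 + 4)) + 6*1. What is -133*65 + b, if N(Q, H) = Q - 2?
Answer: -8645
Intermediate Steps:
N(Q, H) = -2 + Q
b = 0 (b = (-2 - 4) + 6*1 = -6 + 6 = 0)
-133*65 + b = -133*65 + 0 = -8645 + 0 = -8645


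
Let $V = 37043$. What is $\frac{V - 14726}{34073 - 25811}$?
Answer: $\frac{7439}{2754} \approx 2.7012$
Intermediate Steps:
$\frac{V - 14726}{34073 - 25811} = \frac{37043 - 14726}{34073 - 25811} = \frac{22317}{8262} = 22317 \cdot \frac{1}{8262} = \frac{7439}{2754}$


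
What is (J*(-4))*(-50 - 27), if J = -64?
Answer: -19712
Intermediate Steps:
(J*(-4))*(-50 - 27) = (-64*(-4))*(-50 - 27) = 256*(-77) = -19712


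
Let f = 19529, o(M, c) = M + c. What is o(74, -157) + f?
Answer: 19446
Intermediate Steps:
o(74, -157) + f = (74 - 157) + 19529 = -83 + 19529 = 19446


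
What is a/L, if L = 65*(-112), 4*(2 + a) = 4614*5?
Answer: -887/1120 ≈ -0.79196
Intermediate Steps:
a = 11531/2 (a = -2 + (4614*5)/4 = -2 + (¼)*23070 = -2 + 11535/2 = 11531/2 ≈ 5765.5)
L = -7280
a/L = (11531/2)/(-7280) = (11531/2)*(-1/7280) = -887/1120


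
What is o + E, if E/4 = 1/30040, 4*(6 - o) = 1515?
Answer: -5598703/15020 ≈ -372.75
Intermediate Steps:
o = -1491/4 (o = 6 - ¼*1515 = 6 - 1515/4 = -1491/4 ≈ -372.75)
E = 1/7510 (E = 4/30040 = 4*(1/30040) = 1/7510 ≈ 0.00013316)
o + E = -1491/4 + 1/7510 = -5598703/15020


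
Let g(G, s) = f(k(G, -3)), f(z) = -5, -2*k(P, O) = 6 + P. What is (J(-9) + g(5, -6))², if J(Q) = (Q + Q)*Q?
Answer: 24649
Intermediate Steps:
k(P, O) = -3 - P/2 (k(P, O) = -(6 + P)/2 = -3 - P/2)
J(Q) = 2*Q² (J(Q) = (2*Q)*Q = 2*Q²)
g(G, s) = -5
(J(-9) + g(5, -6))² = (2*(-9)² - 5)² = (2*81 - 5)² = (162 - 5)² = 157² = 24649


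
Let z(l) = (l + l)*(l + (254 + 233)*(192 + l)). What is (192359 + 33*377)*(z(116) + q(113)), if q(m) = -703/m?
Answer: 805956708147200/113 ≈ 7.1324e+12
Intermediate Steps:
z(l) = 2*l*(93504 + 488*l) (z(l) = (2*l)*(l + 487*(192 + l)) = (2*l)*(l + (93504 + 487*l)) = (2*l)*(93504 + 488*l) = 2*l*(93504 + 488*l))
(192359 + 33*377)*(z(116) + q(113)) = (192359 + 33*377)*(16*116*(11688 + 61*116) - 703/113) = (192359 + 12441)*(16*116*(11688 + 7076) - 703*1/113) = 204800*(16*116*18764 - 703/113) = 204800*(34825984 - 703/113) = 204800*(3935335489/113) = 805956708147200/113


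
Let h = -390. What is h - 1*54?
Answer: -444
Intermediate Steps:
h - 1*54 = -390 - 1*54 = -390 - 54 = -444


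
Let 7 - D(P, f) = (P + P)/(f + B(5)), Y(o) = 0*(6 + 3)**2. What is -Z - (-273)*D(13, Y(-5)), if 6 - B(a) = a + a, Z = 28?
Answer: 7315/2 ≈ 3657.5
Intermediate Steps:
B(a) = 6 - 2*a (B(a) = 6 - (a + a) = 6 - 2*a)
Y(o) = 0 (Y(o) = 0*9**2 = 0*81 = 0)
D(P, f) = 7 - 2*P/(-4 + f) (D(P, f) = 7 - (P + P)/(f + (6 - 2*5)) = 7 - 2*P/(f + (6 - 10)) = 7 - 2*P/(f - 4) = 7 - 2*P/(-4 + f))
-Z - (-273)*D(13, Y(-5)) = -1*28 - (-273)*(-28 - 2*13 + 7*0)/(-4 + 0) = -28 - (-273)*(-28 - 26 + 0)/(-4) = -28 - (-273)*(-1/4*(-54)) = -28 - (-273)*27/2 = -28 - 1*(-7371/2) = -28 + 7371/2 = 7315/2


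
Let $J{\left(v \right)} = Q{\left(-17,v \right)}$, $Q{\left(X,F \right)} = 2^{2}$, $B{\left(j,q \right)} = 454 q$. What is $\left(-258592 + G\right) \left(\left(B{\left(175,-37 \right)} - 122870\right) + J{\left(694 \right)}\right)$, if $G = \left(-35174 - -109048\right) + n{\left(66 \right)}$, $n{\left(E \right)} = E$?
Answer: $25789236928$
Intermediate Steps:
$Q{\left(X,F \right)} = 4$
$G = 73940$ ($G = \left(-35174 - -109048\right) + 66 = \left(-35174 + 109048\right) + 66 = 73874 + 66 = 73940$)
$J{\left(v \right)} = 4$
$\left(-258592 + G\right) \left(\left(B{\left(175,-37 \right)} - 122870\right) + J{\left(694 \right)}\right) = \left(-258592 + 73940\right) \left(\left(454 \left(-37\right) - 122870\right) + 4\right) = - 184652 \left(\left(-16798 - 122870\right) + 4\right) = - 184652 \left(-139668 + 4\right) = \left(-184652\right) \left(-139664\right) = 25789236928$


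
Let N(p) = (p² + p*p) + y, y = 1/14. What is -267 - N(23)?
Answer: -18551/14 ≈ -1325.1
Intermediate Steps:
y = 1/14 ≈ 0.071429
N(p) = 1/14 + 2*p² (N(p) = (p² + p*p) + 1/14 = (p² + p²) + 1/14 = 2*p² + 1/14 = 1/14 + 2*p²)
-267 - N(23) = -267 - (1/14 + 2*23²) = -267 - (1/14 + 2*529) = -267 - (1/14 + 1058) = -267 - 1*14813/14 = -267 - 14813/14 = -18551/14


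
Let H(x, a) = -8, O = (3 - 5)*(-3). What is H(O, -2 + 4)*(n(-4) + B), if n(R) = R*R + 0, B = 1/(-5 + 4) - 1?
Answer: -112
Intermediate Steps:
O = 6 (O = -2*(-3) = 6)
B = -2 (B = 1/(-1) - 1 = -1 - 1 = -2)
n(R) = R**2 (n(R) = R**2 + 0 = R**2)
H(O, -2 + 4)*(n(-4) + B) = -8*((-4)**2 - 2) = -8*(16 - 2) = -8*14 = -112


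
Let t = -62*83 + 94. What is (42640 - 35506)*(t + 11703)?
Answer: 47448234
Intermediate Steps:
t = -5052 (t = -5146 + 94 = -5052)
(42640 - 35506)*(t + 11703) = (42640 - 35506)*(-5052 + 11703) = 7134*6651 = 47448234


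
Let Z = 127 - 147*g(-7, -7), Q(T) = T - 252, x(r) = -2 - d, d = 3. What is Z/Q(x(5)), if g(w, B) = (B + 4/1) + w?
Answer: -1597/257 ≈ -6.2140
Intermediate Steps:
g(w, B) = 4 + B + w (g(w, B) = (B + 4*1) + w = (B + 4) + w = (4 + B) + w = 4 + B + w)
x(r) = -5 (x(r) = -2 - 1*3 = -2 - 3 = -5)
Q(T) = -252 + T
Z = 1597 (Z = 127 - 147*(4 - 7 - 7) = 127 - 147*(-10) = 127 + 1470 = 1597)
Z/Q(x(5)) = 1597/(-252 - 5) = 1597/(-257) = 1597*(-1/257) = -1597/257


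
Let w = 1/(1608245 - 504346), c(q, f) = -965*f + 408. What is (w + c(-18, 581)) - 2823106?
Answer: -3734891032336/1103899 ≈ -3.3834e+6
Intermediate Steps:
c(q, f) = 408 - 965*f
w = 1/1103899 ≈ 9.0588e-7
(w + c(-18, 581)) - 2823106 = (1/1103899 + (408 - 965*581)) - 2823106 = (1/1103899 + (408 - 560665)) - 2823106 = (1/1103899 - 560257) - 2823106 = -618467142042/1103899 - 2823106 = -3734891032336/1103899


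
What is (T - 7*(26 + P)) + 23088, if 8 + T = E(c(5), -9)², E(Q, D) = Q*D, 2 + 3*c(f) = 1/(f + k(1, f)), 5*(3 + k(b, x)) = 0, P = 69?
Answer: 89741/4 ≈ 22435.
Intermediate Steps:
k(b, x) = -3 (k(b, x) = -3 + (⅕)*0 = -3 + 0 = -3)
c(f) = -⅔ + 1/(3*(-3 + f)) (c(f) = -⅔ + 1/(3*(f - 3)) = -⅔ + 1/(3*(-3 + f)))
E(Q, D) = D*Q
T = 49/4 (T = -8 + (-3*(7 - 2*5)/(-3 + 5))² = -8 + (-3*(7 - 10)/2)² = -8 + (-3*(-3)/2)² = -8 + (-9*(-½))² = -8 + (9/2)² = -8 + 81/4 = 49/4 ≈ 12.250)
(T - 7*(26 + P)) + 23088 = (49/4 - 7*(26 + 69)) + 23088 = (49/4 - 7*95) + 23088 = (49/4 - 665) + 23088 = -2611/4 + 23088 = 89741/4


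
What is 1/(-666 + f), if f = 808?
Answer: 1/142 ≈ 0.0070423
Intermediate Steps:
1/(-666 + f) = 1/(-666 + 808) = 1/142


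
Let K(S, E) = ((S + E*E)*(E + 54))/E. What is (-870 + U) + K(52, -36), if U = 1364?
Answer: -180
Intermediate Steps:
K(S, E) = (54 + E)*(S + E²)/E (K(S, E) = ((S + E²)*(54 + E))/E = ((54 + E)*(S + E²))/E = (54 + E)*(S + E²)/E)
(-870 + U) + K(52, -36) = (-870 + 1364) + (52 + (-36)² + 54*(-36) + 54*52/(-36)) = 494 + (52 + 1296 - 1944 + 54*52*(-1/36)) = 494 + (52 + 1296 - 1944 - 78) = 494 - 674 = -180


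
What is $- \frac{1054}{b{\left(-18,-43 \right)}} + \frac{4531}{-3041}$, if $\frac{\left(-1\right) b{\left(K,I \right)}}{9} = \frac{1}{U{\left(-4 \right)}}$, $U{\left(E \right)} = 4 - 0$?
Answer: $\frac{12780077}{27369} \approx 466.95$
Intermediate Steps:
$U{\left(E \right)} = 4$ ($U{\left(E \right)} = 4 + 0 = 4$)
$b{\left(K,I \right)} = - \frac{9}{4}$
$- \frac{1054}{b{\left(-18,-43 \right)}} + \frac{4531}{-3041} = - \frac{1054}{- \frac{9}{4}} + \frac{4531}{-3041} = \left(-1054\right) \left(- \frac{4}{9}\right) + 4531 \left(- \frac{1}{3041}\right) = \frac{4216}{9} - \frac{4531}{3041} = \frac{12780077}{27369}$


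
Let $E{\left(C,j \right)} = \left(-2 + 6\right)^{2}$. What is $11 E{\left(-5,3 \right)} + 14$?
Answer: $190$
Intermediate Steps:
$E{\left(C,j \right)} = 16$ ($E{\left(C,j \right)} = 4^{2} = 16$)
$11 E{\left(-5,3 \right)} + 14 = 11 \cdot 16 + 14 = 176 + 14 = 190$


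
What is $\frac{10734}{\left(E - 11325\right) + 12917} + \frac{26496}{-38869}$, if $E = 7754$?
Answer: $\frac{84794115}{181634837} \approx 0.46684$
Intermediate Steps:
$\frac{10734}{\left(E - 11325\right) + 12917} + \frac{26496}{-38869} = \frac{10734}{\left(7754 - 11325\right) + 12917} + \frac{26496}{-38869} = \frac{10734}{-3571 + 12917} + 26496 \left(- \frac{1}{38869}\right) = \frac{10734}{9346} - \frac{26496}{38869} = 10734 \cdot \frac{1}{9346} - \frac{26496}{38869} = \frac{5367}{4673} - \frac{26496}{38869} = \frac{84794115}{181634837}$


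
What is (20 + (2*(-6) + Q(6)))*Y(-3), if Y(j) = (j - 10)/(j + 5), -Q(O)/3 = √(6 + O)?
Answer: -52 + 39*√3 ≈ 15.550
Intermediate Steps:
Q(O) = -3*√(6 + O)
Y(j) = (-10 + j)/(5 + j)
(20 + (2*(-6) + Q(6)))*Y(-3) = (20 + (2*(-6) - 3*√(6 + 6)))*((-10 - 3)/(5 - 3)) = (20 + (-12 - 6*√3))*(-13/2) = (8 - 6*√3)*(-13/2) = -52 + 39*√3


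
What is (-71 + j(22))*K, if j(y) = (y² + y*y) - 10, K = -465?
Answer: -412455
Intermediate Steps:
j(y) = -10 + 2*y² (j(y) = (y² + y²) - 10 = 2*y² - 10 = -10 + 2*y²)
(-71 + j(22))*K = (-71 + (-10 + 2*22²))*(-465) = (-71 + (-10 + 2*484))*(-465) = (-71 + (-10 + 968))*(-465) = (-71 + 958)*(-465) = 887*(-465) = -412455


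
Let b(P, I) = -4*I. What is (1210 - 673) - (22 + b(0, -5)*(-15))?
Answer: 815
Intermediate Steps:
(1210 - 673) - (22 + b(0, -5)*(-15)) = (1210 - 673) - (22 - 4*(-5)*(-15)) = 537 - (22 + 20*(-15)) = 537 - (22 - 300) = 537 - 1*(-278) = 537 + 278 = 815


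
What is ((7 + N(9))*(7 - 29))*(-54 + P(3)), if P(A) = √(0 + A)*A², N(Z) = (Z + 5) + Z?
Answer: 35640 - 5940*√3 ≈ 25352.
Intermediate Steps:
N(Z) = 5 + 2*Z (N(Z) = (5 + Z) + Z = 5 + 2*Z)
P(A) = A^(5/2) (P(A) = √A*A² = A^(5/2))
((7 + N(9))*(7 - 29))*(-54 + P(3)) = ((7 + (5 + 2*9))*(7 - 29))*(-54 + 3^(5/2)) = ((7 + (5 + 18))*(-22))*(-54 + 9*√3) = ((7 + 23)*(-22))*(-54 + 9*√3) = (30*(-22))*(-54 + 9*√3) = -660*(-54 + 9*√3) = 35640 - 5940*√3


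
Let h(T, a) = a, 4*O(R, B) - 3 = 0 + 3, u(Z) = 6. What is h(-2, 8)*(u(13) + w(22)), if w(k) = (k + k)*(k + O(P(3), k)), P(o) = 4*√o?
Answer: 8320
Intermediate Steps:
O(R, B) = 3/2 (O(R, B) = ¾ + (0 + 3)/4 = ¾ + (¼)*3 = ¾ + ¾ = 3/2)
w(k) = 2*k*(3/2 + k) (w(k) = (k + k)*(k + 3/2) = (2*k)*(3/2 + k) = 2*k*(3/2 + k))
h(-2, 8)*(u(13) + w(22)) = 8*(6 + 22*(3 + 2*22)) = 8*(6 + 22*(3 + 44)) = 8*(6 + 22*47) = 8*(6 + 1034) = 8*1040 = 8320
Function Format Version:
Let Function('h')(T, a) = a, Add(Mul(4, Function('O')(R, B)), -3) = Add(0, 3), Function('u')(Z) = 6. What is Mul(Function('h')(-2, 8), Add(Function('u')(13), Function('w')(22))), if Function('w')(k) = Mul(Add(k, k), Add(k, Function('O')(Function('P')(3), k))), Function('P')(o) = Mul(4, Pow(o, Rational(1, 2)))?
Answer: 8320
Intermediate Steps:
Function('O')(R, B) = Rational(3, 2) (Function('O')(R, B) = Add(Rational(3, 4), Mul(Rational(1, 4), Add(0, 3))) = Add(Rational(3, 4), Mul(Rational(1, 4), 3)) = Add(Rational(3, 4), Rational(3, 4)) = Rational(3, 2))
Function('w')(k) = Mul(2, k, Add(Rational(3, 2), k)) (Function('w')(k) = Mul(Add(k, k), Add(k, Rational(3, 2))) = Mul(Mul(2, k), Add(Rational(3, 2), k)) = Mul(2, k, Add(Rational(3, 2), k)))
Mul(Function('h')(-2, 8), Add(Function('u')(13), Function('w')(22))) = Mul(8, Add(6, Mul(22, Add(3, Mul(2, 22))))) = Mul(8, Add(6, Mul(22, Add(3, 44)))) = Mul(8, Add(6, Mul(22, 47))) = Mul(8, Add(6, 1034)) = Mul(8, 1040) = 8320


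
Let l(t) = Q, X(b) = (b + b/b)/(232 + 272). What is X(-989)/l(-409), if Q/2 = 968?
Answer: -247/243936 ≈ -0.0010126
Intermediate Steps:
X(b) = 1/504 + b/504 (X(b) = (b + 1)/504 = (1 + b)*(1/504) = 1/504 + b/504)
Q = 1936 (Q = 2*968 = 1936)
l(t) = 1936
X(-989)/l(-409) = (1/504 + (1/504)*(-989))/1936 = (1/504 - 989/504)*(1/1936) = -247/126*1/1936 = -247/243936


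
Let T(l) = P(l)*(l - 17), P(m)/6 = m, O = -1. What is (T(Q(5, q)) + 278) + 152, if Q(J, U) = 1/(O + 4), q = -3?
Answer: 1190/3 ≈ 396.67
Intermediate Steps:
P(m) = 6*m
Q(J, U) = 1/3 (Q(J, U) = 1/(-1 + 4) = 1/3)
T(l) = 6*l*(-17 + l) (T(l) = (6*l)*(l - 17) = (6*l)*(-17 + l) = 6*l*(-17 + l))
(T(Q(5, q)) + 278) + 152 = (6*(1/3)*(-17 + 1/3) + 278) + 152 = (6*(1/3)*(-50/3) + 278) + 152 = (-100/3 + 278) + 152 = 734/3 + 152 = 1190/3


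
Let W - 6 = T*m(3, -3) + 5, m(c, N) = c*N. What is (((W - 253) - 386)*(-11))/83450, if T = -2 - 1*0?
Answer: 671/8345 ≈ 0.080407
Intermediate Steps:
T = -2 (T = -2 + 0 = -2)
m(c, N) = N*c
W = 29 (W = 6 + (-(-6)*3 + 5) = 6 + (-2*(-9) + 5) = 6 + (18 + 5) = 6 + 23 = 29)
(((W - 253) - 386)*(-11))/83450 = (((29 - 253) - 386)*(-11))/83450 = ((-224 - 386)*(-11))*(1/83450) = -610*(-11)*(1/83450) = 6710*(1/83450) = 671/8345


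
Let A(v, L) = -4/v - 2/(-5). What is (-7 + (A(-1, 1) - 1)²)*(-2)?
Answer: -228/25 ≈ -9.1200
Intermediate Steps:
A(v, L) = ⅖ - 4/v (A(v, L) = -4/v - 2*(-⅕) = -4/v + ⅖ = ⅖ - 4/v)
(-7 + (A(-1, 1) - 1)²)*(-2) = (-7 + ((⅖ - 4/(-1)) - 1)²)*(-2) = (-7 + ((⅖ - 4*(-1)) - 1)²)*(-2) = (-7 + ((⅖ + 4) - 1)²)*(-2) = (-7 + (22/5 - 1)²)*(-2) = (-7 + (17/5)²)*(-2) = (-7 + 289/25)*(-2) = (114/25)*(-2) = -228/25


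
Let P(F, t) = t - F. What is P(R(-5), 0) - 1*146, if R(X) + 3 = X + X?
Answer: -133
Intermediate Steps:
R(X) = -3 + 2*X (R(X) = -3 + (X + X) = -3 + 2*X)
P(R(-5), 0) - 1*146 = (0 - (-3 + 2*(-5))) - 1*146 = (0 - (-3 - 10)) - 146 = (0 - 1*(-13)) - 146 = (0 + 13) - 146 = 13 - 146 = -133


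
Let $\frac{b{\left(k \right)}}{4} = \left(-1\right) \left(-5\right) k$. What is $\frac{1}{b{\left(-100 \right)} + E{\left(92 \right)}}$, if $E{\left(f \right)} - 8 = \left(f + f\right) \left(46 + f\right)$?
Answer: $\frac{1}{23400} \approx 4.2735 \cdot 10^{-5}$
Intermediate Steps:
$b{\left(k \right)} = 20 k$ ($b{\left(k \right)} = 4 \left(-1\right) \left(-5\right) k = 4 \cdot 5 k = 20 k$)
$E{\left(f \right)} = 8 + 2 f \left(46 + f\right)$ ($E{\left(f \right)} = 8 + \left(f + f\right) \left(46 + f\right) = 8 + 2 f \left(46 + f\right)$)
$\frac{1}{b{\left(-100 \right)} + E{\left(92 \right)}} = \frac{1}{20 \left(-100\right) + \left(8 + 2 \cdot 92^{2} + 92 \cdot 92\right)} = \frac{1}{-2000 + \left(8 + 2 \cdot 8464 + 8464\right)} = \frac{1}{-2000 + \left(8 + 16928 + 8464\right)} = \frac{1}{-2000 + 25400} = \frac{1}{23400}$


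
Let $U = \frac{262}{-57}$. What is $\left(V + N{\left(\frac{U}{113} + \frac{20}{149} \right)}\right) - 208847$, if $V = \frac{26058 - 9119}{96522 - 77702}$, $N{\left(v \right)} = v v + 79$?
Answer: $- \frac{3618768442136753077421}{17333998483296420} \approx -2.0877 \cdot 10^{5}$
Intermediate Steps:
$U = - \frac{262}{57}$ ($U = 262 \left(- \frac{1}{57}\right) = - \frac{262}{57} \approx -4.5965$)
$N{\left(v \right)} = 79 + v^{2}$ ($N{\left(v \right)} = v^{2} + 79 = 79 + v^{2}$)
$V = \frac{16939}{18820} \approx 0.90005$
$\left(V + N{\left(\frac{U}{113} + \frac{20}{149} \right)}\right) - 208847 = \left(\frac{16939}{18820} + \left(79 + \left(- \frac{262}{57 \cdot 113} + \frac{20}{149}\right)^{2}\right)\right) - 208847 = \left(\frac{16939}{18820} + \left(79 + \left(\left(- \frac{262}{57}\right) \frac{1}{113} + 20 \cdot \frac{1}{149}\right)^{2}\right)\right) - 208847 = \left(\frac{16939}{18820} + \left(79 + \left(- \frac{262}{6441} + \frac{20}{149}\right)^{2}\right)\right) - 208847 = \left(\frac{16939}{18820} + \left(79 + \left(\frac{89782}{959709}\right)^{2}\right)\right) - 208847 = \left(\frac{16939}{18820} + \left(79 + \frac{8060807524}{921041364681}\right)\right) - 208847 = \left(\frac{16939}{18820} + \frac{72770328617323}{921041364681}\right) - 208847 = \frac{1385139104254350319}{17333998483296420} - 208847 = - \frac{3618768442136753077421}{17333998483296420}$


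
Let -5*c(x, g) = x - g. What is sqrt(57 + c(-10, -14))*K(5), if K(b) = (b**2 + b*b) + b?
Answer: 11*sqrt(1405) ≈ 412.32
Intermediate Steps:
c(x, g) = -x/5 + g/5 (c(x, g) = -(x - g)/5 = -x/5 + g/5)
K(b) = b + 2*b**2 (K(b) = (b**2 + b**2) + b = 2*b**2 + b = b + 2*b**2)
sqrt(57 + c(-10, -14))*K(5) = sqrt(57 + (-1/5*(-10) + (1/5)*(-14)))*(5*(1 + 2*5)) = sqrt(57 + (2 - 14/5))*(5*(1 + 10)) = sqrt(57 - 4/5)*(5*11) = sqrt(281/5)*55 = (sqrt(1405)/5)*55 = 11*sqrt(1405)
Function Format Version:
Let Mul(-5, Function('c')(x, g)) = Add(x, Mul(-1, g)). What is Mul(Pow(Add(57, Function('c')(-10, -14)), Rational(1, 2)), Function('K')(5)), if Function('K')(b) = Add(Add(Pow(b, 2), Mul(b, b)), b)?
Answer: Mul(11, Pow(1405, Rational(1, 2))) ≈ 412.32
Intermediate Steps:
Function('c')(x, g) = Add(Mul(Rational(-1, 5), x), Mul(Rational(1, 5), g)) (Function('c')(x, g) = Mul(Rational(-1, 5), Add(x, Mul(-1, g))) = Add(Mul(Rational(-1, 5), x), Mul(Rational(1, 5), g)))
Function('K')(b) = Add(b, Mul(2, Pow(b, 2))) (Function('K')(b) = Add(Add(Pow(b, 2), Pow(b, 2)), b) = Add(Mul(2, Pow(b, 2)), b) = Add(b, Mul(2, Pow(b, 2))))
Mul(Pow(Add(57, Function('c')(-10, -14)), Rational(1, 2)), Function('K')(5)) = Mul(Pow(Add(57, Add(Mul(Rational(-1, 5), -10), Mul(Rational(1, 5), -14))), Rational(1, 2)), Mul(5, Add(1, Mul(2, 5)))) = Mul(Pow(Add(57, Add(2, Rational(-14, 5))), Rational(1, 2)), Mul(5, Add(1, 10))) = Mul(Pow(Add(57, Rational(-4, 5)), Rational(1, 2)), Mul(5, 11)) = Mul(Pow(Rational(281, 5), Rational(1, 2)), 55) = Mul(Mul(Rational(1, 5), Pow(1405, Rational(1, 2))), 55) = Mul(11, Pow(1405, Rational(1, 2)))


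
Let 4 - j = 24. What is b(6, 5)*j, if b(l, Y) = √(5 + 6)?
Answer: -20*√11 ≈ -66.333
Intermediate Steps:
b(l, Y) = √11
j = -20 (j = 4 - 1*24 = 4 - 24 = -20)
b(6, 5)*j = √11*(-20) = -20*√11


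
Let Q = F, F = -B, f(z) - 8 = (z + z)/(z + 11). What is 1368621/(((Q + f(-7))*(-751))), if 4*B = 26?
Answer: 1368621/1502 ≈ 911.20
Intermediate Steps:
B = 13/2 (B = (1/4)*26 = 13/2 ≈ 6.5000)
f(z) = 8 + 2*z/(11 + z) (f(z) = 8 + (z + z)/(z + 11) = 8 + (2*z)/(11 + z) = 8 + 2*z/(11 + z))
F = -13/2 (F = -1*13/2 = -13/2 ≈ -6.5000)
Q = -13/2 ≈ -6.5000
1368621/(((Q + f(-7))*(-751))) = 1368621/(((-13/2 + 2*(44 + 5*(-7))/(11 - 7))*(-751))) = 1368621/(((-13/2 + 2*(44 - 35)/4)*(-751))) = 1368621/(((-13/2 + 2*(1/4)*9)*(-751))) = 1368621/(((-13/2 + 9/2)*(-751))) = 1368621/((-2*(-751))) = 1368621/1502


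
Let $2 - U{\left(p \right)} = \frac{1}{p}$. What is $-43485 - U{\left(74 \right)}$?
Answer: $- \frac{3218037}{74} \approx -43487.0$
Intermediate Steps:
$U{\left(p \right)} = 2 - \frac{1}{p}$
$-43485 - U{\left(74 \right)} = -43485 - \left(2 - \frac{1}{74}\right) = -43485 - \frac{147}{74} = - \frac{3218037}{74}$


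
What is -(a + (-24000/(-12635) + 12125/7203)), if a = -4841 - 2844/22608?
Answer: 7899599932141/1632977724 ≈ 4837.5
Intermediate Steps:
a = -3040227/628 (a = -4841 - 2844/22608 = -4841 - 1*79/628 = -4841 - 79/628 = -3040227/628 ≈ -4841.1)
-(a + (-24000/(-12635) + 12125/7203)) = -(-3040227/628 + (-24000/(-12635) + 12125/7203)) = -(-3040227/628 + (-24000*(-1/12635) + 12125*(1/7203))) = -(-3040227/628 + (4800/2527 + 12125/7203)) = -(-3040227/628 + 9316325/2600283) = -1*(-7899599932141/1632977724) = 7899599932141/1632977724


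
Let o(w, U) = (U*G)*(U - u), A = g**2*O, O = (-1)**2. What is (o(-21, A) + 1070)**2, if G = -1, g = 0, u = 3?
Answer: 1144900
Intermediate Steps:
O = 1
A = 0 (A = 0**2*1 = 0*1 = 0)
o(w, U) = -U*(-3 + U) (o(w, U) = (U*(-1))*(U - 1*3) = (-U)*(U - 3) = (-U)*(-3 + U) = -U*(-3 + U))
(o(-21, A) + 1070)**2 = (0*(3 - 1*0) + 1070)**2 = (0*(3 + 0) + 1070)**2 = (0*3 + 1070)**2 = (0 + 1070)**2 = 1070**2 = 1144900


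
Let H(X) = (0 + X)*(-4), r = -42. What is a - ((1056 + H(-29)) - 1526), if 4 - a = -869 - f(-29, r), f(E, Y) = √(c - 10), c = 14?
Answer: 1229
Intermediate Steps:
H(X) = -4*X (H(X) = X*(-4) = -4*X)
f(E, Y) = 2 (f(E, Y) = √(14 - 10) = √4 = 2)
a = 875 (a = 4 - (-869 - 1*2) = 4 - (-869 - 2) = 4 - 1*(-871) = 4 + 871 = 875)
a - ((1056 + H(-29)) - 1526) = 875 - ((1056 - 4*(-29)) - 1526) = 875 - ((1056 + 116) - 1526) = 875 - (1172 - 1526) = 875 - 1*(-354) = 875 + 354 = 1229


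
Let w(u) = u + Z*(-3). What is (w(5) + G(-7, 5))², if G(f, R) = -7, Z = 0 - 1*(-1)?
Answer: 25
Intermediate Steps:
Z = 1 (Z = 0 + 1 = 1)
w(u) = -3 + u (w(u) = u + 1*(-3) = u - 3 = -3 + u)
(w(5) + G(-7, 5))² = ((-3 + 5) - 7)² = (2 - 7)² = (-5)² = 25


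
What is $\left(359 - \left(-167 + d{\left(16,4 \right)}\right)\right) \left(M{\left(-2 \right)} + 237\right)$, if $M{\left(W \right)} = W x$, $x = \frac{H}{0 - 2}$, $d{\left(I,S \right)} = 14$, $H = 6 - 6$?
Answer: $121344$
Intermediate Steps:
$H = 0$ ($H = 6 - 6 = 0$)
$x = 0$ ($x = \frac{0}{0 - 2} = \frac{0}{-2} = 0 \left(- \frac{1}{2}\right) = 0$)
$M{\left(W \right)} = 0$ ($M{\left(W \right)} = W 0 = 0$)
$\left(359 - \left(-167 + d{\left(16,4 \right)}\right)\right) \left(M{\left(-2 \right)} + 237\right) = \left(359 + \left(167 - 14\right)\right) \left(0 + 237\right) = \left(359 + \left(167 - 14\right)\right) 237 = \left(359 + 153\right) 237 = 512 \cdot 237 = 121344$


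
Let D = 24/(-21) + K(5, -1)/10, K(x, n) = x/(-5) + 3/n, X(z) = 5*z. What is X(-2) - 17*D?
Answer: 568/35 ≈ 16.229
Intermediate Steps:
K(x, n) = 3/n - x/5 (K(x, n) = x*(-⅕) + 3/n = -x/5 + 3/n = 3/n - x/5)
D = -54/35 (D = 24/(-21) + (3/(-1) - ⅕*5)/10 = 24*(-1/21) + (3*(-1) - 1)*(⅒) = -8/7 + (-3 - 1)*(⅒) = -8/7 - 4*⅒ = -8/7 - ⅖ = -54/35 ≈ -1.5429)
X(-2) - 17*D = 5*(-2) - 17*(-54/35) = -10 + 918/35 = 568/35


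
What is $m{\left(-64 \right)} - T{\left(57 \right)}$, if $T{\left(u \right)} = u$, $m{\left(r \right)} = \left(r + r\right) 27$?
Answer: $-3513$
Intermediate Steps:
$m{\left(r \right)} = 54 r$ ($m{\left(r \right)} = 2 r 27 = 54 r$)
$m{\left(-64 \right)} - T{\left(57 \right)} = 54 \left(-64\right) - 57 = -3456 - 57 = -3513$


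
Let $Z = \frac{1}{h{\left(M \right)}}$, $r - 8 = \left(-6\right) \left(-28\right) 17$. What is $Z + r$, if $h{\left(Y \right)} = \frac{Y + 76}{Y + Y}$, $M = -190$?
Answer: $\frac{8602}{3} \approx 2867.3$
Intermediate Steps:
$h{\left(Y \right)} = \frac{76 + Y}{2 Y}$
$r = 2864$ ($r = 8 + \left(-6\right) \left(-28\right) 17 = 8 + 168 \cdot 17 = 8 + 2856 = 2864$)
$Z = \frac{10}{3}$ ($Z = \frac{1}{\frac{1}{2} \frac{1}{-190} \left(76 - 190\right)} = \frac{1}{\frac{1}{2} \left(- \frac{1}{190}\right) \left(-114\right)} = \frac{1}{\frac{3}{10}} = \frac{10}{3} \approx 3.3333$)
$Z + r = \frac{10}{3} + 2864 = \frac{8602}{3}$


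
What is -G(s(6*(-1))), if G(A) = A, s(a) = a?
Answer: 6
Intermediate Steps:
-G(s(6*(-1))) = -6*(-1) = -1*(-6) = 6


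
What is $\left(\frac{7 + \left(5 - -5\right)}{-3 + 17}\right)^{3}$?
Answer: $\frac{4913}{2744} \approx 1.7905$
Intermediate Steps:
$\left(\frac{7 + \left(5 - -5\right)}{-3 + 17}\right)^{3} = \left(\frac{7 + \left(5 + 5\right)}{14}\right)^{3} = \left(\left(7 + 10\right) \frac{1}{14}\right)^{3} = \left(17 \cdot \frac{1}{14}\right)^{3} = \left(\frac{17}{14}\right)^{3} = \frac{4913}{2744}$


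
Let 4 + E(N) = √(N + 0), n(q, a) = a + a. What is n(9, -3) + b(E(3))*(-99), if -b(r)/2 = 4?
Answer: 786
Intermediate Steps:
n(q, a) = 2*a
E(N) = -4 + √N (E(N) = -4 + √(N + 0) = -4 + √N)
b(r) = -8 (b(r) = -2*4 = -8)
n(9, -3) + b(E(3))*(-99) = 2*(-3) - 8*(-99) = -6 + 792 = 786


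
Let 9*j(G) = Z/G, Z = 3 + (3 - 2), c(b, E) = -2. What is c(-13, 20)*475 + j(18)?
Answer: -76948/81 ≈ -949.98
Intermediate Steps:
Z = 4 (Z = 3 + 1 = 4)
j(G) = 4/(9*G) (j(G) = (4/G)/9 = 4/(9*G))
c(-13, 20)*475 + j(18) = -2*475 + (4/9)/18 = -950 + (4/9)*(1/18) = -950 + 2/81 = -76948/81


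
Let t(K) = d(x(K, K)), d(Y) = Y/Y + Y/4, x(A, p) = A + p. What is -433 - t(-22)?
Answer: -423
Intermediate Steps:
d(Y) = 1 + Y/4 (d(Y) = 1 + Y*(¼) = 1 + Y/4)
t(K) = 1 + K/2 (t(K) = 1 + (K + K)/4 = 1 + (2*K)/4 = 1 + K/2)
-433 - t(-22) = -433 - (1 + (½)*(-22)) = -433 - (1 - 11) = -433 - 1*(-10) = -433 + 10 = -423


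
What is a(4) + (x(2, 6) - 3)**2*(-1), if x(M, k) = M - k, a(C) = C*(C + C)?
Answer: -17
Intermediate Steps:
a(C) = 2*C**2 (a(C) = C*(2*C) = 2*C**2)
a(4) + (x(2, 6) - 3)**2*(-1) = 2*4**2 + ((2 - 1*6) - 3)**2*(-1) = 2*16 + ((2 - 6) - 3)**2*(-1) = 32 + (-4 - 3)**2*(-1) = 32 + (-7)**2*(-1) = 32 + 49*(-1) = 32 - 49 = -17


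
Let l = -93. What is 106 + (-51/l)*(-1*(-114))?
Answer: 5224/31 ≈ 168.52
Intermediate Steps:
106 + (-51/l)*(-1*(-114)) = 106 + (-51/(-93))*(-1*(-114)) = 106 - 51*(-1/93)*114 = 106 + (17/31)*114 = 106 + 1938/31 = 5224/31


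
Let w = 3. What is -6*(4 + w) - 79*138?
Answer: -10944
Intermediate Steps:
-6*(4 + w) - 79*138 = -6*(4 + 3) - 79*138 = -6*7 - 10902 = -42 - 10902 = -10944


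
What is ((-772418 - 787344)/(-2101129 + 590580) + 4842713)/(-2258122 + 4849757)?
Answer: 7315156839199/3914791657615 ≈ 1.8686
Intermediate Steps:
((-772418 - 787344)/(-2101129 + 590580) + 4842713)/(-2258122 + 4849757) = (-1559762/(-1510549) + 4842713)/2591635 = (-1559762*(-1/1510549) + 4842713)*(1/2591635) = (1559762/1510549 + 4842713)*(1/2591635) = (7315156839199/1510549)*(1/2591635) = 7315156839199/3914791657615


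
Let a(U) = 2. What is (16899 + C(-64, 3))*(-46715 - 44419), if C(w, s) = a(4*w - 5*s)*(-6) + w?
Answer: -1533147282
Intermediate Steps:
C(w, s) = -12 + w (C(w, s) = 2*(-6) + w = -12 + w)
(16899 + C(-64, 3))*(-46715 - 44419) = (16899 + (-12 - 64))*(-46715 - 44419) = (16899 - 76)*(-91134) = 16823*(-91134) = -1533147282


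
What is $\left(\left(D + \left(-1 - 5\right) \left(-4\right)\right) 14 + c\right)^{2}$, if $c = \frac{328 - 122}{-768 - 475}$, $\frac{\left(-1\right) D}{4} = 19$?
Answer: $\frac{819224112100}{1545049} \approx 5.3023 \cdot 10^{5}$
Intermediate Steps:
$D = -76$ ($D = \left(-4\right) 19 = -76$)
$c = - \frac{206}{1243}$ ($c = \frac{206}{-1243} = 206 \left(- \frac{1}{1243}\right) = - \frac{206}{1243} \approx -0.16573$)
$\left(\left(D + \left(-1 - 5\right) \left(-4\right)\right) 14 + c\right)^{2} = \left(\left(-76 + \left(-1 - 5\right) \left(-4\right)\right) 14 - \frac{206}{1243}\right)^{2} = \left(\left(-76 - -24\right) 14 - \frac{206}{1243}\right)^{2} = \left(\left(-76 + 24\right) 14 - \frac{206}{1243}\right)^{2} = \left(\left(-52\right) 14 - \frac{206}{1243}\right)^{2} = \left(-728 - \frac{206}{1243}\right)^{2} = \left(- \frac{905110}{1243}\right)^{2} = \frac{819224112100}{1545049}$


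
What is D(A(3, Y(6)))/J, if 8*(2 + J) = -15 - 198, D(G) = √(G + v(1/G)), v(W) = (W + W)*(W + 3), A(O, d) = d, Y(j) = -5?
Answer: -24*I*√17/1145 ≈ -0.086423*I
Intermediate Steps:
v(W) = 2*W*(3 + W) (v(W) = (2*W)*(3 + W) = 2*W*(3 + W))
D(G) = √(G + 2*(3 + 1/G)/G)
J = -229/8 (J = -2 + (-15 - 198)/8 = -2 + (⅛)*(-213) = -2 - 213/8 = -229/8 ≈ -28.625)
D(A(3, Y(6)))/J = √(-5 + 2/(-5)² + 6/(-5))/(-229/8) = √(-5 + 2*(1/25) + 6*(-⅕))*(-8/229) = √(-5 + 2/25 - 6/5)*(-8/229) = √(-153/25)*(-8/229) = (3*I*√17/5)*(-8/229) = -24*I*√17/1145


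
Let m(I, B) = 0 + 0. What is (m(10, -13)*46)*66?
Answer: 0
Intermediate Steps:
m(I, B) = 0
(m(10, -13)*46)*66 = (0*46)*66 = 0*66 = 0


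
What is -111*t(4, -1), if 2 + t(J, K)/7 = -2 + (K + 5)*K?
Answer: 6216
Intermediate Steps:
t(J, K) = -28 + 7*K*(5 + K) (t(J, K) = -14 + 7*(-2 + (K + 5)*K) = -14 + 7*(-2 + (5 + K)*K) = -14 + 7*(-2 + K*(5 + K)) = -14 + (-14 + 7*K*(5 + K)) = -28 + 7*K*(5 + K))
-111*t(4, -1) = -111*(-28 + 7*(-1)**2 + 35*(-1)) = -111*(-28 + 7*1 - 35) = -111*(-28 + 7 - 35) = -111*(-56) = 6216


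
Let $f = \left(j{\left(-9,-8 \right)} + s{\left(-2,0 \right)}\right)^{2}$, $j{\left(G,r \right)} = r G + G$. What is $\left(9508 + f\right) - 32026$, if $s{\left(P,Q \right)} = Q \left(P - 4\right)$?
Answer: $-18549$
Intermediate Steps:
$j{\left(G,r \right)} = G + G r$ ($j{\left(G,r \right)} = G r + G = G + G r$)
$s{\left(P,Q \right)} = Q \left(-4 + P\right)$
$f = 3969$ ($f = \left(- 9 \left(1 - 8\right) + 0 \left(-4 - 2\right)\right)^{2} = \left(\left(-9\right) \left(-7\right) + 0 \left(-6\right)\right)^{2} = \left(63 + 0\right)^{2} = 63^{2} = 3969$)
$\left(9508 + f\right) - 32026 = \left(9508 + 3969\right) - 32026 = 13477 - 32026 = -18549$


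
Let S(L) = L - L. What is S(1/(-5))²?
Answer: 0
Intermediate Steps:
S(L) = 0
S(1/(-5))² = 0² = 0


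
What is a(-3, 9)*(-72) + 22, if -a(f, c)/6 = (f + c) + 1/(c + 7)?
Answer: 2641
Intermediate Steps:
a(f, c) = -6*c - 6*f - 6/(7 + c) (a(f, c) = -6*((f + c) + 1/(c + 7)) = -6*((c + f) + 1/(7 + c)) = -6*(c + f + 1/(7 + c)) = -6*c - 6*f - 6/(7 + c))
a(-3, 9)*(-72) + 22 = (6*(-1 - 1*9² - 7*9 - 7*(-3) - 1*9*(-3))/(7 + 9))*(-72) + 22 = (6*(-1 - 1*81 - 63 + 21 + 27)/16)*(-72) + 22 = (6*(1/16)*(-1 - 81 - 63 + 21 + 27))*(-72) + 22 = (6*(1/16)*(-97))*(-72) + 22 = -291/8*(-72) + 22 = 2619 + 22 = 2641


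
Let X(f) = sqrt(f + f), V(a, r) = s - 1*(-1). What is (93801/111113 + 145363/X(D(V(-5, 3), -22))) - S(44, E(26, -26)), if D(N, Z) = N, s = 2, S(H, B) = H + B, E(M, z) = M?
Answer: -7684109/111113 + 145363*sqrt(6)/6 ≈ 59275.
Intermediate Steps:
S(H, B) = B + H
V(a, r) = 3 (V(a, r) = 2 - 1*(-1) = 2 + 1 = 3)
X(f) = sqrt(2)*sqrt(f) (X(f) = sqrt(2*f) = sqrt(2)*sqrt(f))
(93801/111113 + 145363/X(D(V(-5, 3), -22))) - S(44, E(26, -26)) = (93801/111113 + 145363/((sqrt(2)*sqrt(3)))) - (26 + 44) = (93801*(1/111113) + 145363/(sqrt(6))) - 1*70 = (93801/111113 + 145363*(sqrt(6)/6)) - 70 = (93801/111113 + 145363*sqrt(6)/6) - 70 = -7684109/111113 + 145363*sqrt(6)/6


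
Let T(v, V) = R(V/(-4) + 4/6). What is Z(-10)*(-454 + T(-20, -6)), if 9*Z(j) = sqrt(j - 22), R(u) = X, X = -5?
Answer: -204*I*sqrt(2) ≈ -288.5*I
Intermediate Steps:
R(u) = -5
T(v, V) = -5
Z(j) = sqrt(-22 + j)/9 (Z(j) = sqrt(j - 22)/9 = sqrt(-22 + j)/9)
Z(-10)*(-454 + T(-20, -6)) = (sqrt(-22 - 10)/9)*(-454 - 5) = (sqrt(-32)/9)*(-459) = ((4*I*sqrt(2))/9)*(-459) = (4*I*sqrt(2)/9)*(-459) = -204*I*sqrt(2)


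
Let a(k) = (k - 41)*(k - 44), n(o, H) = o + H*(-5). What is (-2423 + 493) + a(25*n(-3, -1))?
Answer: -1876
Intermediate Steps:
n(o, H) = o - 5*H
a(k) = (-44 + k)*(-41 + k) (a(k) = (-41 + k)*(-44 + k) = (-44 + k)*(-41 + k))
(-2423 + 493) + a(25*n(-3, -1)) = (-2423 + 493) + (1804 + (25*(-3 - 5*(-1)))**2 - 2125*(-3 - 5*(-1))) = -1930 + (1804 + (25*(-3 + 5))**2 - 2125*(-3 + 5)) = -1930 + (1804 + (25*2)**2 - 2125*2) = -1930 + (1804 + 50**2 - 85*50) = -1930 + (1804 + 2500 - 4250) = -1930 + 54 = -1876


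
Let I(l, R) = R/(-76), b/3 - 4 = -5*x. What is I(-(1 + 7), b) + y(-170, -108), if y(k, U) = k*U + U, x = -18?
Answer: 693435/38 ≈ 18248.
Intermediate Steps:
y(k, U) = U + U*k (y(k, U) = U*k + U = U + U*k)
b = 282 (b = 12 + 3*(-5*(-18)) = 12 + 3*90 = 12 + 270 = 282)
I(l, R) = -R/76 (I(l, R) = R*(-1/76) = -R/76)
I(-(1 + 7), b) + y(-170, -108) = -1/76*282 - 108*(1 - 170) = -141/38 - 108*(-169) = -141/38 + 18252 = 693435/38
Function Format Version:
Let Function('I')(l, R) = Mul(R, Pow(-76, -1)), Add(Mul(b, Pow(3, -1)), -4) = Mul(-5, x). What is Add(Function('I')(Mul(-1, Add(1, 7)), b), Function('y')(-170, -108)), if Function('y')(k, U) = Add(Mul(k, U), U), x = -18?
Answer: Rational(693435, 38) ≈ 18248.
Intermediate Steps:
Function('y')(k, U) = Add(U, Mul(U, k)) (Function('y')(k, U) = Add(Mul(U, k), U) = Add(U, Mul(U, k)))
b = 282 (b = Add(12, Mul(3, Mul(-5, -18))) = Add(12, Mul(3, 90)) = Add(12, 270) = 282)
Function('I')(l, R) = Mul(Rational(-1, 76), R) (Function('I')(l, R) = Mul(R, Rational(-1, 76)) = Mul(Rational(-1, 76), R))
Add(Function('I')(Mul(-1, Add(1, 7)), b), Function('y')(-170, -108)) = Add(Mul(Rational(-1, 76), 282), Mul(-108, Add(1, -170))) = Add(Rational(-141, 38), Mul(-108, -169)) = Add(Rational(-141, 38), 18252) = Rational(693435, 38)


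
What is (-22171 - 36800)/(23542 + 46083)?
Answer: -58971/69625 ≈ -0.84698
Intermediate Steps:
(-22171 - 36800)/(23542 + 46083) = -58971/69625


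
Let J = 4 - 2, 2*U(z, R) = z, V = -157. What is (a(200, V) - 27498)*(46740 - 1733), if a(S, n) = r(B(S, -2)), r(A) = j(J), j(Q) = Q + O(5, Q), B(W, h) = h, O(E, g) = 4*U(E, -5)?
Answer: -1237062402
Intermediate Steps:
U(z, R) = z/2
J = 2
O(E, g) = 2*E (O(E, g) = 4*(E/2) = 2*E)
j(Q) = 10 + Q (j(Q) = Q + 2*5 = Q + 10 = 10 + Q)
r(A) = 12 (r(A) = 10 + 2 = 12)
a(S, n) = 12
(a(200, V) - 27498)*(46740 - 1733) = (12 - 27498)*(46740 - 1733) = -27486*45007 = -1237062402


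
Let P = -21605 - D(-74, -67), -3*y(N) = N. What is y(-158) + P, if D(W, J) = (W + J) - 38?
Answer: -64120/3 ≈ -21373.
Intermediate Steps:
y(N) = -N/3
D(W, J) = -38 + J + W (D(W, J) = (J + W) - 38 = -38 + J + W)
P = -21426 (P = -21605 - (-38 - 67 - 74) = -21605 - 1*(-179) = -21605 + 179 = -21426)
y(-158) + P = -⅓*(-158) - 21426 = 158/3 - 21426 = -64120/3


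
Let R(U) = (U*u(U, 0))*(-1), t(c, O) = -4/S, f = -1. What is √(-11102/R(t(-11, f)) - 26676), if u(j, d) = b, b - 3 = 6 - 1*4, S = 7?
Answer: I*√3056170/10 ≈ 174.82*I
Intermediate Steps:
b = 5 (b = 3 + (6 - 1*4) = 3 + (6 - 4) = 3 + 2 = 5)
u(j, d) = 5
t(c, O) = -4/7
R(U) = -5*U (R(U) = (U*5)*(-1) = (5*U)*(-1) = -5*U)
√(-11102/R(t(-11, f)) - 26676) = √(-11102/((-5*(-4/7))) - 26676) = √(-11102/20/7 - 26676) = √(-11102*7/20 - 26676) = √(-38857/10 - 26676) = √(-305617/10) = I*√3056170/10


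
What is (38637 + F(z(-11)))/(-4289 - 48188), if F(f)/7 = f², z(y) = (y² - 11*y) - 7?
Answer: -425212/52477 ≈ -8.1028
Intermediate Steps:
z(y) = -7 + y² - 11*y
F(f) = 7*f²
(38637 + F(z(-11)))/(-4289 - 48188) = (38637 + 7*(-7 + (-11)² - 11*(-11))²)/(-4289 - 48188) = (38637 + 7*(-7 + 121 + 121)²)/(-52477) = (38637 + 7*235²)*(-1/52477) = (38637 + 7*55225)*(-1/52477) = (38637 + 386575)*(-1/52477) = 425212*(-1/52477) = -425212/52477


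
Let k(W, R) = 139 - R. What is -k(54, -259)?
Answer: -398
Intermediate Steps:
-k(54, -259) = -(139 - 1*(-259)) = -(139 + 259) = -1*398 = -398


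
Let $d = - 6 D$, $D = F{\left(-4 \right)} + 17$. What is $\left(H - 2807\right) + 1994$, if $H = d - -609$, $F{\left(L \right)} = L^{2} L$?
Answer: $78$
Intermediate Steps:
$F{\left(L \right)} = L^{3}$
$D = -47$ ($D = \left(-4\right)^{3} + 17 = -64 + 17 = -47$)
$d = 282$ ($d = \left(-6\right) \left(-47\right) = 282$)
$H = 891$ ($H = 282 - -609 = 282 + 609 = 891$)
$\left(H - 2807\right) + 1994 = \left(891 - 2807\right) + 1994 = -1916 + 1994 = 78$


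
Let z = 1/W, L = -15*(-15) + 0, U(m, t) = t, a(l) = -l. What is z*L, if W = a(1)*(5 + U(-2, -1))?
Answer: -225/4 ≈ -56.250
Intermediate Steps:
L = 225 (L = 225 + 0 = 225)
W = -4 (W = (-1*1)*(5 - 1) = -1*4 = -4)
z = -1/4 (z = 1/(-4) = -1/4 ≈ -0.25000)
z*L = -1/4*225 = -225/4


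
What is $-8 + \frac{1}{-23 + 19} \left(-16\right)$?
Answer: $-4$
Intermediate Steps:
$-8 + \frac{1}{-23 + 19} \left(-16\right) = -8 + \frac{1}{-4} \left(-16\right) = -8 - -4 = -8 + 4 = -4$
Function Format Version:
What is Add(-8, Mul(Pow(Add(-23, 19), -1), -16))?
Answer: -4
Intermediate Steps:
Add(-8, Mul(Pow(Add(-23, 19), -1), -16)) = Add(-8, Mul(Pow(-4, -1), -16)) = Add(-8, Mul(Rational(-1, 4), -16)) = Add(-8, 4) = -4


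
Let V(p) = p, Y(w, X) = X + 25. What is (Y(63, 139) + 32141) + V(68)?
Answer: 32373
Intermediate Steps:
Y(w, X) = 25 + X
(Y(63, 139) + 32141) + V(68) = ((25 + 139) + 32141) + 68 = (164 + 32141) + 68 = 32305 + 68 = 32373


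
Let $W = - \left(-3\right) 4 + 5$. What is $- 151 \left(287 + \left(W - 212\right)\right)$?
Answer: $-13892$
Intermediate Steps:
$W = 17$ ($W = \left(-1\right) \left(-12\right) + 5 = 12 + 5 = 17$)
$- 151 \left(287 + \left(W - 212\right)\right) = - 151 \left(287 + \left(17 - 212\right)\right) = - 151 \left(287 - 195\right) = \left(-151\right) 92 = -13892$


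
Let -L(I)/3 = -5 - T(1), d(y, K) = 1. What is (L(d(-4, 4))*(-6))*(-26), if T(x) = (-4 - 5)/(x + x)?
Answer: 234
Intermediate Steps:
T(x) = -9/(2*x) (T(x) = -9*1/(2*x) = -9/(2*x))
L(I) = 3/2 (L(I) = -3*(-5 - (-9)/(2*1)) = -3*(-5 - (-9)/2) = -3*(-5 - 1*(-9/2)) = -3*(-5 + 9/2) = -3*(-½) = 3/2)
(L(d(-4, 4))*(-6))*(-26) = ((3/2)*(-6))*(-26) = -9*(-26) = 234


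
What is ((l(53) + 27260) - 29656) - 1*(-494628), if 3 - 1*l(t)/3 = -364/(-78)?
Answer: 492227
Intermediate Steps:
l(t) = -5 (l(t) = 9 - (-1092)/(-78) = 9 - (-1092)*(-1)/78 = 9 - 3*14/3 = 9 - 14 = -5)
((l(53) + 27260) - 29656) - 1*(-494628) = ((-5 + 27260) - 29656) - 1*(-494628) = (27255 - 29656) + 494628 = -2401 + 494628 = 492227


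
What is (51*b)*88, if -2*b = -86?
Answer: 192984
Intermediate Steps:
b = 43 (b = -½*(-86) = 43)
(51*b)*88 = (51*43)*88 = 2193*88 = 192984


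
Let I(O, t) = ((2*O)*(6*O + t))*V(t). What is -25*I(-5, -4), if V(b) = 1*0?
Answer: 0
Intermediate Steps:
V(b) = 0
I(O, t) = 0 (I(O, t) = ((2*O)*(6*O + t))*0 = ((2*O)*(t + 6*O))*0 = (2*O*(t + 6*O))*0 = 0)
-25*I(-5, -4) = -25*0 = 0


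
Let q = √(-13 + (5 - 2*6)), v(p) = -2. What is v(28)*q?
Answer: -4*I*√5 ≈ -8.9443*I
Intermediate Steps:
q = 2*I*√5 (q = √(-13 + (5 - 12)) = √(-13 - 7) = √(-20) = 2*I*√5 ≈ 4.4721*I)
v(28)*q = -4*I*√5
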